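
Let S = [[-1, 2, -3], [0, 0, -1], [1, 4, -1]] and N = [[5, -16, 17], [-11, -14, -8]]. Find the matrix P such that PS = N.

S is on the right of P, so right-multiply by S⁻¹: P = NS⁻¹.
S has determinant -6; S⁻¹ = [[-2/3, 5/3, 1/3], [1/6, -2/3, 1/6], [0, -1, 0]].
P = NS⁻¹ = [[5, -16, 17], [-11, -14, -8]] · [[-2/3, 5/3, 1/3], [1/6, -2/3, 1/6], [0, -1, 0]] = [[-6, 2, -1], [5, -1, -6]].

P = [[-6, 2, -1], [5, -1, -6]]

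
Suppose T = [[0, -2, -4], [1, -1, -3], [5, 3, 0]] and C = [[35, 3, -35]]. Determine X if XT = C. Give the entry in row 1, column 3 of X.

Since T sits to the right of X, X = CT⁻¹.
det T = -2, so T⁻¹ = [[-9/2, 6, -1], [15/2, -10, 2], [-4, 5, -1]].
X = CT⁻¹ = [[35, 3, -35]] · [[-9/2, 6, -1], [15/2, -10, 2], [-4, 5, -1]] = [[5, 5, 6]].

6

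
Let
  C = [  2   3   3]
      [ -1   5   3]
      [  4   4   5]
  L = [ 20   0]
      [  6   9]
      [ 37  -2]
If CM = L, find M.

M = [[4, -3], [-1, 0], [5, 2]]

Left-multiplying both sides by C⁻¹ gives M = C⁻¹L.
C has determinant 5; C⁻¹ = [[13/5, -3/5, -6/5], [17/5, -2/5, -9/5], [-24/5, 4/5, 13/5]].
M = C⁻¹L = [[13/5, -3/5, -6/5], [17/5, -2/5, -9/5], [-24/5, 4/5, 13/5]] · [[20, 0], [6, 9], [37, -2]] = [[4, -3], [-1, 0], [5, 2]].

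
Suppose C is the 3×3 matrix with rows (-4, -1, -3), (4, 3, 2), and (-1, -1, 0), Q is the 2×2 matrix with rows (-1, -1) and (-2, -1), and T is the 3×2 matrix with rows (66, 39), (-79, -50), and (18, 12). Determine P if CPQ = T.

P = [[1, 3], [5, 3], [1, 4]]

P = C⁻¹TQ⁻¹ (apply C⁻¹ on the left and Q⁻¹ on the right).
C has determinant -3; C⁻¹ = [[-2/3, -1, -7/3], [2/3, 1, 4/3], [1/3, 1, 8/3]].
det Q = -1, so Q⁻¹ = [[1, -1], [-2, 1]].
C⁻¹T = [[-7, -4], [-11, -8], [-9, -5]].
P = (C⁻¹T)Q⁻¹ = [[1, 3], [5, 3], [1, 4]].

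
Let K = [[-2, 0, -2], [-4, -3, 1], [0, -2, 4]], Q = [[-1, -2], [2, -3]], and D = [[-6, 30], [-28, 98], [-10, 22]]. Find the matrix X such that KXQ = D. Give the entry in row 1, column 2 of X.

2

X = K⁻¹DQ⁻¹ (apply K⁻¹ on the left and Q⁻¹ on the right).
det K = 4; the adjugate gives K⁻¹ = [[-5/2, 1, -3/2], [4, -2, 5/2], [2, -1, 3/2]].
det Q = 7; the adjugate gives Q⁻¹ = [[-3/7, 2/7], [-2/7, -1/7]].
K⁻¹D = [[2, -10], [7, -21], [1, -5]].
X = (K⁻¹D)Q⁻¹ = [[2, 2], [3, 5], [1, 1]].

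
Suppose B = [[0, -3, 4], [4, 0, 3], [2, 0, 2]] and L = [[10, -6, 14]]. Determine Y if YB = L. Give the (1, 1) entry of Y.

2

Since B sits to the right of Y, Y = LB⁻¹.
B has determinant 6; B⁻¹ = [[0, 1, -3/2], [-1/3, -4/3, 8/3], [0, -1, 2]].
Y = LB⁻¹ = [[10, -6, 14]] · [[0, 1, -3/2], [-1/3, -4/3, 8/3], [0, -1, 2]] = [[2, 4, -3]].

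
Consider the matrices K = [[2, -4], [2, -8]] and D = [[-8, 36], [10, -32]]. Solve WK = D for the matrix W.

Since K sits to the right of W, W = DK⁻¹.
det K = -8; the adjugate gives K⁻¹ = [[1, -1/2], [1/4, -1/4]].
W = DK⁻¹ = [[-8, 36], [10, -32]] · [[1, -1/2], [1/4, -1/4]] = [[1, -5], [2, 3]].

W = [[1, -5], [2, 3]]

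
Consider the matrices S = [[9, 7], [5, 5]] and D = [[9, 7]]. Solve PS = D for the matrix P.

P = [[1, 0]]

Right-multiplying both sides by S⁻¹ gives P = DS⁻¹.
det S = 10, so S⁻¹ = [[1/2, -7/10], [-1/2, 9/10]].
P = DS⁻¹ = [[9, 7]] · [[1/2, -7/10], [-1/2, 9/10]] = [[1, 0]].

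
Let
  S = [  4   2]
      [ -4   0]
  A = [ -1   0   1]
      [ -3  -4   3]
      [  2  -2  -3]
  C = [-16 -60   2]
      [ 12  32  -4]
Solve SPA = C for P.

Isolating P: multiply by S⁻¹ from the left and A⁻¹ from the right, so P = S⁻¹CA⁻¹.
det S = 8; the adjugate gives S⁻¹ = [[0, -1/4], [1/2, 1/2]].
det A = -4, so A⁻¹ = [[-9/2, 1/2, -1], [3/4, -1/4, 0], [-7/2, 1/2, -1]].
S⁻¹C = [[-3, -8, 1], [-2, -14, -1]].
P = (S⁻¹C)A⁻¹ = [[4, 1, 2], [2, 2, 3]].

P = [[4, 1, 2], [2, 2, 3]]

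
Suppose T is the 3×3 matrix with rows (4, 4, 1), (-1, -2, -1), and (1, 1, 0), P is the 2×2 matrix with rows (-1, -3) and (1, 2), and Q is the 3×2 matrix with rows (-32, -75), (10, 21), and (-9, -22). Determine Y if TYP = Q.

Y = T⁻¹QP⁻¹ (apply T⁻¹ on the left and P⁻¹ on the right).
det T = 1, so T⁻¹ = [[1, 1, -2], [-1, -1, 3], [1, 0, -4]].
det P = 1; the adjugate gives P⁻¹ = [[2, 3], [-1, -1]].
T⁻¹Q = [[-4, -10], [-5, -12], [4, 13]].
Y = (T⁻¹Q)P⁻¹ = [[2, -2], [2, -3], [-5, -1]].

Y = [[2, -2], [2, -3], [-5, -1]]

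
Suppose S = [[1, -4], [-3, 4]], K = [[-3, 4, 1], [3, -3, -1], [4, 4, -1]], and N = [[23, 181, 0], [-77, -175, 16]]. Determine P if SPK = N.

P = [[0, 5, 3], [-5, 2, -5]]

Isolating P: multiply by S⁻¹ from the left and K⁻¹ from the right, so P = S⁻¹NK⁻¹.
S has determinant -8; S⁻¹ = [[-1/2, -1/2], [-3/8, -1/8]].
det K = -1; the adjugate gives K⁻¹ = [[-7, -8, 1], [1, 1, 0], [-24, -28, 3]].
S⁻¹N = [[27, -3, -8], [1, -46, -2]].
P = (S⁻¹N)K⁻¹ = [[0, 5, 3], [-5, 2, -5]].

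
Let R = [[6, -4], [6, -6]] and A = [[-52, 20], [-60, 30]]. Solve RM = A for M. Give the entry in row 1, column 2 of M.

0

Left-multiplying both sides by R⁻¹ gives M = R⁻¹A.
det R = -12, so R⁻¹ = [[1/2, -1/3], [1/2, -1/2]].
M = R⁻¹A = [[1/2, -1/3], [1/2, -1/2]] · [[-52, 20], [-60, 30]] = [[-6, 0], [4, -5]].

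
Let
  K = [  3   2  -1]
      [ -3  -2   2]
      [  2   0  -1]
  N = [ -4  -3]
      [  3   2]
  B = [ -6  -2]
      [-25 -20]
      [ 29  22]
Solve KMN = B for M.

Isolating M: multiply by K⁻¹ from the left and N⁻¹ from the right, so M = K⁻¹BN⁻¹.
K has determinant 4; K⁻¹ = [[1/2, 1/2, 1/2], [1/4, -1/4, -3/4], [1, 1, 0]].
det N = 1, so N⁻¹ = [[2, 3], [-3, -4]].
K⁻¹B = [[-1, 0], [-17, -12], [-31, -22]].
M = (K⁻¹B)N⁻¹ = [[-2, -3], [2, -3], [4, -5]].

M = [[-2, -3], [2, -3], [4, -5]]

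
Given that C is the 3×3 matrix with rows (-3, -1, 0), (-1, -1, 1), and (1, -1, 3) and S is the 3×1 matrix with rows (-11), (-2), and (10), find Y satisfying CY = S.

Y = [[3], [2], [3]]

Since C multiplies Y on the left, Y = C⁻¹S.
det C = 2; the adjugate gives C⁻¹ = [[-1, 3/2, -1/2], [2, -9/2, 3/2], [1, -2, 1]].
Y = C⁻¹S = [[-1, 3/2, -1/2], [2, -9/2, 3/2], [1, -2, 1]] · [[-11], [-2], [10]] = [[3], [2], [3]].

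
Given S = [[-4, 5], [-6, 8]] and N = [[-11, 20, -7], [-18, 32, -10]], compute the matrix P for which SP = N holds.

P = [[-1, 0, 3], [-3, 4, 1]]

Since S multiplies P on the left, P = S⁻¹N.
S has determinant -2; S⁻¹ = [[-4, 5/2], [-3, 2]].
P = S⁻¹N = [[-4, 5/2], [-3, 2]] · [[-11, 20, -7], [-18, 32, -10]] = [[-1, 0, 3], [-3, 4, 1]].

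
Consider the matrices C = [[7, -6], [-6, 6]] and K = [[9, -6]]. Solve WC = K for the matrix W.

W = [[3, 2]]

C is on the right of W, so right-multiply by C⁻¹: W = KC⁻¹.
det C = 6, so C⁻¹ = [[1, 1], [1, 7/6]].
W = KC⁻¹ = [[9, -6]] · [[1, 1], [1, 7/6]] = [[3, 2]].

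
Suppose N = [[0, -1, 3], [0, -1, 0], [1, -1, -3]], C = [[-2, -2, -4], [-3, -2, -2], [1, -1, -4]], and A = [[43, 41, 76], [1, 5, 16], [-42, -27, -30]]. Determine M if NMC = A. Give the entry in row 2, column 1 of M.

4

Isolating M: multiply by N⁻¹ from the left and C⁻¹ from the right, so M = N⁻¹AC⁻¹.
det N = 3; the adjugate gives N⁻¹ = [[1, -2, 1], [0, -1, 0], [1/3, -1/3, 0]].
C has determinant -4; C⁻¹ = [[-3/2, 1, 1], [7/2, -3, -2], [-5/4, 1, 1/2]].
N⁻¹A = [[-1, 4, 14], [-1, -5, -16], [14, 12, 20]].
M = (N⁻¹A)C⁻¹ = [[-2, 1, -2], [4, -2, 1], [-4, -2, 0]].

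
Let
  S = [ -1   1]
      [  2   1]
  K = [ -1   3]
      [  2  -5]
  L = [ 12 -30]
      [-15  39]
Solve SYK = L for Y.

Left-multiply by S⁻¹ and right-multiply by K⁻¹: Y = S⁻¹LK⁻¹.
S has determinant -3; S⁻¹ = [[-1/3, 1/3], [2/3, 1/3]].
det K = -1; the adjugate gives K⁻¹ = [[5, 3], [2, 1]].
S⁻¹L = [[-9, 23], [3, -7]].
Y = (S⁻¹L)K⁻¹ = [[1, -4], [1, 2]].

Y = [[1, -4], [1, 2]]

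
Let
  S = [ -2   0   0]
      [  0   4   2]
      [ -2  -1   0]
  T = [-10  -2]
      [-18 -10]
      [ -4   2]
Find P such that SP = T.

P = [[5, 1], [-6, -4], [3, 3]]

S is on the left of P, so left-multiply by S⁻¹: P = S⁻¹T.
S has determinant -4; S⁻¹ = [[-1/2, 0, 0], [1, 0, -1], [-2, 1/2, 2]].
P = S⁻¹T = [[-1/2, 0, 0], [1, 0, -1], [-2, 1/2, 2]] · [[-10, -2], [-18, -10], [-4, 2]] = [[5, 1], [-6, -4], [3, 3]].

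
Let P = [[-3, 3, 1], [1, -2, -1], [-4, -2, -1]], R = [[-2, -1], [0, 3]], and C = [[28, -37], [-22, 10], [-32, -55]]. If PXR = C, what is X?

X = [[-1, 4], [-5, -2], [-2, 1]]

Left-multiply by P⁻¹ and right-multiply by R⁻¹: X = P⁻¹CR⁻¹.
det P = 5; the adjugate gives P⁻¹ = [[0, 1/5, -1/5], [1, 7/5, -2/5], [-2, -18/5, 3/5]].
det R = -6; the adjugate gives R⁻¹ = [[-1/2, -1/6], [0, 1/3]].
P⁻¹C = [[2, 13], [10, -1], [4, 5]].
X = (P⁻¹C)R⁻¹ = [[-1, 4], [-5, -2], [-2, 1]].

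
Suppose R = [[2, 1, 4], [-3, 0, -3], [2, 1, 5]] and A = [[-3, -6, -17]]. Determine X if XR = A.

Since R sits to the right of X, X = AR⁻¹.
R has determinant 3; R⁻¹ = [[1, -1/3, -1], [3, 2/3, -2], [-1, 0, 1]].
X = AR⁻¹ = [[-3, -6, -17]] · [[1, -1/3, -1], [3, 2/3, -2], [-1, 0, 1]] = [[-4, -3, -2]].

X = [[-4, -3, -2]]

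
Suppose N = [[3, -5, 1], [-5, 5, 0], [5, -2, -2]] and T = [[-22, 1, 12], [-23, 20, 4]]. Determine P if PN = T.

N is on the right of P, so right-multiply by N⁻¹: P = TN⁻¹.
det N = 5, so N⁻¹ = [[-2, -12/5, -1], [-2, -11/5, -1], [-3, -19/5, -2]].
P = TN⁻¹ = [[-22, 1, 12], [-23, 20, 4]] · [[-2, -12/5, -1], [-2, -11/5, -1], [-3, -19/5, -2]] = [[6, 5, -3], [-6, -4, -5]].

P = [[6, 5, -3], [-6, -4, -5]]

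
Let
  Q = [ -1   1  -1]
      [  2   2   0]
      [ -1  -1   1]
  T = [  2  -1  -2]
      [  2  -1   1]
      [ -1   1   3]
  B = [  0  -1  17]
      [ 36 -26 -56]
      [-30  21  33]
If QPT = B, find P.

Left-multiply by Q⁻¹ and right-multiply by T⁻¹: P = Q⁻¹BT⁻¹.
Q has determinant -4; Q⁻¹ = [[-1/2, 0, -1/2], [1/2, 1/2, 1/2], [0, 1/2, 1]].
det T = -3, so T⁻¹ = [[4/3, -1/3, 1], [7/3, -4/3, 2], [-1/3, 1/3, 0]].
Q⁻¹B = [[15, -10, -25], [3, -3, -3], [-12, 8, 5]].
P = (Q⁻¹B)T⁻¹ = [[5, 0, -5], [-2, 2, -3], [1, -5, 4]].

P = [[5, 0, -5], [-2, 2, -3], [1, -5, 4]]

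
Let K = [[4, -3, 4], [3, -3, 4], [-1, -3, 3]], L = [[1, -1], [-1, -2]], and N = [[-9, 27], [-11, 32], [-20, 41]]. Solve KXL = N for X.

X = [[3, 1], [5, -2], [-3, -4]]

Isolating X: multiply by K⁻¹ from the left and L⁻¹ from the right, so X = K⁻¹NL⁻¹.
K has determinant 3; K⁻¹ = [[1, -1, 0], [-13/3, 16/3, -4/3], [-4, 5, -1]].
L has determinant -3; L⁻¹ = [[2/3, -1/3], [-1/3, -1/3]].
K⁻¹N = [[2, -5], [7, -1], [1, 11]].
X = (K⁻¹N)L⁻¹ = [[3, 1], [5, -2], [-3, -4]].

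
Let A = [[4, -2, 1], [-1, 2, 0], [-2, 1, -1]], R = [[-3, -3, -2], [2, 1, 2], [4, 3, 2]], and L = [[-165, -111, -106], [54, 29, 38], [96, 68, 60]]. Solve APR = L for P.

Isolating P: multiply by A⁻¹ from the left and R⁻¹ from the right, so P = A⁻¹LR⁻¹.
det A = -3; the adjugate gives A⁻¹ = [[2/3, 1/3, 2/3], [1/3, 2/3, 1/3], [-1, 0, -2]].
det R = -4, so R⁻¹ = [[1, 0, 1], [-1, -1/2, -1/2], [-1/2, 3/4, -3/4]].
A⁻¹L = [[-28, -19, -18], [13, 5, 10], [-27, -25, -14]].
P = (A⁻¹L)R⁻¹ = [[0, -4, -5], [3, 5, 3], [5, 2, -4]].

P = [[0, -4, -5], [3, 5, 3], [5, 2, -4]]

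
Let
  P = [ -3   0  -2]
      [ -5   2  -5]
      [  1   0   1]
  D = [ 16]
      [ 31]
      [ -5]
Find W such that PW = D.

P is on the left of W, so left-multiply by P⁻¹: W = P⁻¹D.
P has determinant -2; P⁻¹ = [[-1, 0, -2], [0, 1/2, 5/2], [1, 0, 3]].
W = P⁻¹D = [[-1, 0, -2], [0, 1/2, 5/2], [1, 0, 3]] · [[16], [31], [-5]] = [[-6], [3], [1]].

W = [[-6], [3], [1]]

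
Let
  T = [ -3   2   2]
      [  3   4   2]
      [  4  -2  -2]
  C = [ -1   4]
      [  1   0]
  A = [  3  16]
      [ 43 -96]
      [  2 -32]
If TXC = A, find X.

X = [[-4, 1], [-2, 3], [-2, 2]]

X = T⁻¹AC⁻¹ (apply T⁻¹ on the left and C⁻¹ on the right).
det T = -4; the adjugate gives T⁻¹ = [[1, 0, 1], [-7/2, 1/2, -3], [11/2, -1/2, 9/2]].
det C = -4; the adjugate gives C⁻¹ = [[0, 1], [1/4, 1/4]].
T⁻¹A = [[5, -16], [5, -8], [4, -8]].
X = (T⁻¹A)C⁻¹ = [[-4, 1], [-2, 3], [-2, 2]].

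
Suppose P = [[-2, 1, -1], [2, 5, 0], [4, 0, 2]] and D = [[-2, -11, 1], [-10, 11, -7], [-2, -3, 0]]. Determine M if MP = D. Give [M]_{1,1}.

Right-multiplying both sides by P⁻¹ gives M = DP⁻¹.
det P = -4, so P⁻¹ = [[-5/2, 1/2, -5/4], [1, 0, 1/2], [5, -1, 3]].
M = DP⁻¹ = [[-2, -11, 1], [-10, 11, -7], [-2, -3, 0]] · [[-5/2, 1/2, -5/4], [1, 0, 1/2], [5, -1, 3]] = [[-1, -2, 0], [1, 2, -3], [2, -1, 1]].

-1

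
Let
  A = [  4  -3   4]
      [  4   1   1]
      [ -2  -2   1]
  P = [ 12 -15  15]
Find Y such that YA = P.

Since A sits to the right of Y, Y = PA⁻¹.
A has determinant 6; A⁻¹ = [[1/2, -5/6, -7/6], [-1, 2, 2], [-1, 7/3, 8/3]].
Y = PA⁻¹ = [[12, -15, 15]] · [[1/2, -5/6, -7/6], [-1, 2, 2], [-1, 7/3, 8/3]] = [[6, -5, -4]].

Y = [[6, -5, -4]]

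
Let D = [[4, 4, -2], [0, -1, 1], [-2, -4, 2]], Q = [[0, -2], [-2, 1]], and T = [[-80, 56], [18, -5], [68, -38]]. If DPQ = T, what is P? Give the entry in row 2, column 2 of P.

5

Isolating P: multiply by D⁻¹ from the left and Q⁻¹ from the right, so P = D⁻¹TQ⁻¹.
det D = 4, so D⁻¹ = [[1/2, 0, 1/2], [-1/2, 1, -1], [-1/2, 2, -1]].
Q has determinant -4; Q⁻¹ = [[-1/4, -1/2], [-1/2, 0]].
D⁻¹T = [[-6, 9], [-10, 5], [8, 0]].
P = (D⁻¹T)Q⁻¹ = [[-3, 3], [0, 5], [-2, -4]].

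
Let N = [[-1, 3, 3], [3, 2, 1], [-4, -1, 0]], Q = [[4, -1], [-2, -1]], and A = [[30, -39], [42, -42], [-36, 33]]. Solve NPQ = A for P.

P = N⁻¹AQ⁻¹ (apply N⁻¹ on the left and Q⁻¹ on the right).
det N = 2; the adjugate gives N⁻¹ = [[1/2, -3/2, -3/2], [-2, 6, 5], [5/2, -13/2, -11/2]].
Q has determinant -6; Q⁻¹ = [[1/6, -1/6], [-1/3, -2/3]].
N⁻¹A = [[6, -6], [12, -9], [0, -6]].
P = (N⁻¹A)Q⁻¹ = [[3, 3], [5, 4], [2, 4]].

P = [[3, 3], [5, 4], [2, 4]]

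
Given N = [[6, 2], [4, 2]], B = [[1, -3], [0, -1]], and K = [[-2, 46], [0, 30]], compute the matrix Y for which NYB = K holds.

Y = N⁻¹KB⁻¹ (apply N⁻¹ on the left and B⁻¹ on the right).
det N = 4; the adjugate gives N⁻¹ = [[1/2, -1/2], [-1, 3/2]].
det B = -1; the adjugate gives B⁻¹ = [[1, -3], [0, -1]].
N⁻¹K = [[-1, 8], [2, -1]].
Y = (N⁻¹K)B⁻¹ = [[-1, -5], [2, -5]].

Y = [[-1, -5], [2, -5]]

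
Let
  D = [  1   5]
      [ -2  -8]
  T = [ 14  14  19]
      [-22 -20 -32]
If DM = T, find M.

D is on the left of M, so left-multiply by D⁻¹: M = D⁻¹T.
D has determinant 2; D⁻¹ = [[-4, -5/2], [1, 1/2]].
M = D⁻¹T = [[-4, -5/2], [1, 1/2]] · [[14, 14, 19], [-22, -20, -32]] = [[-1, -6, 4], [3, 4, 3]].

M = [[-1, -6, 4], [3, 4, 3]]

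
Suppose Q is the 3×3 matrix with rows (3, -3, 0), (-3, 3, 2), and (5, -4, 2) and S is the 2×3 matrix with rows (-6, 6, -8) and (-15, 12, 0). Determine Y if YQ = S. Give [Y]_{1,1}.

-6

Q is on the right of Y, so right-multiply by Q⁻¹: Y = SQ⁻¹.
det Q = -6; the adjugate gives Q⁻¹ = [[-7/3, -1, 1], [-8/3, -1, 1], [1/2, 1/2, 0]].
Y = SQ⁻¹ = [[-6, 6, -8], [-15, 12, 0]] · [[-7/3, -1, 1], [-8/3, -1, 1], [1/2, 1/2, 0]] = [[-6, -4, 0], [3, 3, -3]].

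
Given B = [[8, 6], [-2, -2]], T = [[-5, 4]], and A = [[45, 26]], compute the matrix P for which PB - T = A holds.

P = [[5, 0]]

PB = A + T = [[40, 30]].
Since B sits to the right of P, P = (A + T)B⁻¹.
det B = -4; the adjugate gives B⁻¹ = [[1/2, 3/2], [-1/2, -2]].
P = (A + T)B⁻¹ = [[5, 0]].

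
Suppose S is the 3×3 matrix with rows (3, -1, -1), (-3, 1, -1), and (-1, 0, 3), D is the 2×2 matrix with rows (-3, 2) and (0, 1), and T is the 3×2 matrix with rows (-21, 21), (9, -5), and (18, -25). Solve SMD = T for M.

M = [[0, 1], [-5, 0], [-2, -4]]

Left-multiply by S⁻¹ and right-multiply by D⁻¹: M = S⁻¹TD⁻¹.
det S = -2, so S⁻¹ = [[-3/2, -3/2, -1], [-5, -4, -3], [-1/2, -1/2, 0]].
det D = -3, so D⁻¹ = [[-1/3, 2/3], [0, 1]].
S⁻¹T = [[0, 1], [15, -10], [6, -8]].
M = (S⁻¹T)D⁻¹ = [[0, 1], [-5, 0], [-2, -4]].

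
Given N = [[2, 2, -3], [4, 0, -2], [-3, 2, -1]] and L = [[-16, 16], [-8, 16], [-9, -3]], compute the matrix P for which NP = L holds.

N is on the left of P, so left-multiply by N⁻¹: P = N⁻¹L.
det N = 4, so N⁻¹ = [[1, -1, -1], [5/2, -11/4, -2], [2, -5/2, -2]].
P = N⁻¹L = [[1, -1, -1], [5/2, -11/4, -2], [2, -5/2, -2]] · [[-16, 16], [-8, 16], [-9, -3]] = [[1, 3], [0, 2], [6, -2]].

P = [[1, 3], [0, 2], [6, -2]]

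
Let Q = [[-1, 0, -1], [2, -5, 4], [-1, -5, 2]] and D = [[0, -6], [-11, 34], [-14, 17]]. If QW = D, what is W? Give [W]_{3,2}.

Since Q multiplies W on the left, W = Q⁻¹D.
det Q = 5; the adjugate gives Q⁻¹ = [[2, 1, -1], [-8/5, -3/5, 2/5], [-3, -1, 1]].
W = Q⁻¹D = [[2, 1, -1], [-8/5, -3/5, 2/5], [-3, -1, 1]] · [[0, -6], [-11, 34], [-14, 17]] = [[3, 5], [1, -4], [-3, 1]].

1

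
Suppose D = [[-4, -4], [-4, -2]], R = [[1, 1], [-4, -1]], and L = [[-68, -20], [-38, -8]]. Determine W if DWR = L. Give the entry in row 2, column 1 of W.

W = D⁻¹LR⁻¹ (apply D⁻¹ on the left and R⁻¹ on the right).
D has determinant -8; D⁻¹ = [[1/4, -1/2], [-1/2, 1/2]].
det R = 3, so R⁻¹ = [[-1/3, -1/3], [4/3, 1/3]].
D⁻¹L = [[2, -1], [15, 6]].
W = (D⁻¹L)R⁻¹ = [[-2, -1], [3, -3]].

3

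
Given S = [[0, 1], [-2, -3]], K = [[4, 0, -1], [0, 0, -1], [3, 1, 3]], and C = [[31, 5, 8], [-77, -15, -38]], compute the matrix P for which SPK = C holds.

P = [[-2, -5, 0], [4, 3, 5]]

Isolating P: multiply by S⁻¹ from the left and K⁻¹ from the right, so P = S⁻¹CK⁻¹.
det S = 2; the adjugate gives S⁻¹ = [[-3/2, -1/2], [1, 0]].
det K = 4, so K⁻¹ = [[1/4, -1/4, 0], [-3/4, 15/4, 1], [0, -1, 0]].
S⁻¹C = [[-8, 0, 7], [31, 5, 8]].
P = (S⁻¹C)K⁻¹ = [[-2, -5, 0], [4, 3, 5]].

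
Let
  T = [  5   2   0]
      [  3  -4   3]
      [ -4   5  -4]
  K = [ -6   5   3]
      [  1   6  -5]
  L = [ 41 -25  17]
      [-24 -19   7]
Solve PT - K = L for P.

PT = L + K = [[35, -20, 20], [-23, -13, 2]].
Right-multiplying both sides by T⁻¹ gives P = (L + K)T⁻¹.
det T = 5; the adjugate gives T⁻¹ = [[1/5, 8/5, 6/5], [0, -4, -3], [-1/5, -33/5, -26/5]].
P = (L + K)T⁻¹ = [[3, 4, -2], [-5, 2, 1]].

P = [[3, 4, -2], [-5, 2, 1]]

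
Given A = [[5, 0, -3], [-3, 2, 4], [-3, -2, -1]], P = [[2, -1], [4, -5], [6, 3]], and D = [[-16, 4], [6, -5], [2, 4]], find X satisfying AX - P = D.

X = [[-4, 0], [3, -3], [-2, -1]]

AX = D + P = [[-14, 3], [10, -10], [8, 7]].
Left-multiplying both sides by A⁻¹ gives X = A⁻¹(D + P).
A has determinant -6; A⁻¹ = [[-1, -1, -1], [5/2, 7/3, 11/6], [-2, -5/3, -5/3]].
X = A⁻¹(D + P) = [[-4, 0], [3, -3], [-2, -1]].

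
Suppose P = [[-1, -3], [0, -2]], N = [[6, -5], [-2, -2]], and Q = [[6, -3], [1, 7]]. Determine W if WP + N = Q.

WP = Q − N = [[0, 2], [3, 9]].
P is on the right of W, so right-multiply by P⁻¹: W = (Q − N)P⁻¹.
det P = 2, so P⁻¹ = [[-1, 3/2], [0, -1/2]].
W = (Q − N)P⁻¹ = [[0, -1], [-3, 0]].

W = [[0, -1], [-3, 0]]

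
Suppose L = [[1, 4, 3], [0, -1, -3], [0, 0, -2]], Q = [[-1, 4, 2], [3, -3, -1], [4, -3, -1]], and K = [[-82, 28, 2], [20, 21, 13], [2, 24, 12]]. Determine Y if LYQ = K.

Y = [[-2, -3, -1], [0, -3, -2], [-3, 4, -4]]

Left-multiply by L⁻¹ and right-multiply by Q⁻¹: Y = L⁻¹KQ⁻¹.
L has determinant 2; L⁻¹ = [[1, 4, -9/2], [0, -1, 3/2], [0, 0, -1/2]].
det Q = 2, so Q⁻¹ = [[0, -1, 1], [-1/2, -7/2, 5/2], [3/2, 13/2, -9/2]].
L⁻¹K = [[-11, 4, 0], [-17, 15, 5], [-1, -12, -6]].
Y = (L⁻¹K)Q⁻¹ = [[-2, -3, -1], [0, -3, -2], [-3, 4, -4]].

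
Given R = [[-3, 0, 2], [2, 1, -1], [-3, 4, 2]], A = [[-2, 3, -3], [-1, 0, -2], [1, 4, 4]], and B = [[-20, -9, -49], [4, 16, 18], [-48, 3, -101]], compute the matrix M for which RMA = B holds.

M = R⁻¹BA⁻¹ (apply R⁻¹ on the left and A⁻¹ on the right).
det R = 4; the adjugate gives R⁻¹ = [[3/2, 2, -1/2], [-1/4, 0, 1/4], [11/4, 3, -3/4]].
A has determinant 2; A⁻¹ = [[4, -12, -3], [1, -5/2, -1/2], [-2, 11/2, 3/2]].
R⁻¹B = [[2, 17, 13], [-7, 3, -13], [-7, 21, -5]].
M = (R⁻¹B)A⁻¹ = [[-1, 5, 5], [1, 5, 0], [3, 4, 3]].

M = [[-1, 5, 5], [1, 5, 0], [3, 4, 3]]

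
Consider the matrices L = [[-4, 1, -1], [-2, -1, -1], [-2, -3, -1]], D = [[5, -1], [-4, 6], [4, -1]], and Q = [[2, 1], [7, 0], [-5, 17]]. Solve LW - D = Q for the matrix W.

W = [[0, -2], [2, -5], [-5, 3]]

LW = Q + D = [[7, 0], [3, 6], [-1, 16]].
L is on the left of W, so left-multiply by L⁻¹: W = L⁻¹(Q + D).
det L = 4, so L⁻¹ = [[-1/2, 1, -1/2], [0, 1/2, -1/2], [1, -7/2, 3/2]].
W = L⁻¹(Q + D) = [[0, -2], [2, -5], [-5, 3]].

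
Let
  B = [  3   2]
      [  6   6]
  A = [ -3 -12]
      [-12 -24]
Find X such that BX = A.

X = [[1, -4], [-3, 0]]

Left-multiplying both sides by B⁻¹ gives X = B⁻¹A.
det B = 6; the adjugate gives B⁻¹ = [[1, -1/3], [-1, 1/2]].
X = B⁻¹A = [[1, -1/3], [-1, 1/2]] · [[-3, -12], [-12, -24]] = [[1, -4], [-3, 0]].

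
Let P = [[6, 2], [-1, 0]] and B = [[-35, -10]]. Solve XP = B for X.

Since P sits to the right of X, X = BP⁻¹.
P has determinant 2; P⁻¹ = [[0, -1], [1/2, 3]].
X = BP⁻¹ = [[-35, -10]] · [[0, -1], [1/2, 3]] = [[-5, 5]].

X = [[-5, 5]]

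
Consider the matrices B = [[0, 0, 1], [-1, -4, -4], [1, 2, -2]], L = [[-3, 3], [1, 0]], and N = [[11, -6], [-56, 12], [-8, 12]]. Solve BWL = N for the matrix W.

W = [[-4, 4], [2, 5], [-2, 5]]

Isolating W: multiply by B⁻¹ from the left and L⁻¹ from the right, so W = B⁻¹NL⁻¹.
B has determinant 2; B⁻¹ = [[8, 1, 2], [-3, -1/2, -1/2], [1, 0, 0]].
det L = -3, so L⁻¹ = [[0, 1], [1/3, 1]].
B⁻¹N = [[16, -12], [-1, 6], [11, -6]].
W = (B⁻¹N)L⁻¹ = [[-4, 4], [2, 5], [-2, 5]].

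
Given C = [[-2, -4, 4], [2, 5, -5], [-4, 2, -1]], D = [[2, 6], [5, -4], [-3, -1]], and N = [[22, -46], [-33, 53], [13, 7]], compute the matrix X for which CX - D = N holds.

CX = N + D = [[24, -40], [-28, 49], [10, 6]].
Since C multiplies X on the left, X = C⁻¹(N + D).
C has determinant -2; C⁻¹ = [[-5/2, -2, 0], [-11, -9, 1], [-12, -10, 1]].
X = C⁻¹(N + D) = [[-4, 2], [-2, 5], [2, -4]].

X = [[-4, 2], [-2, 5], [2, -4]]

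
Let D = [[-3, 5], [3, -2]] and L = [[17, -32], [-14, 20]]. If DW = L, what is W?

W = [[-4, 4], [1, -4]]

D is on the left of W, so left-multiply by D⁻¹: W = D⁻¹L.
D has determinant -9; D⁻¹ = [[2/9, 5/9], [1/3, 1/3]].
W = D⁻¹L = [[2/9, 5/9], [1/3, 1/3]] · [[17, -32], [-14, 20]] = [[-4, 4], [1, -4]].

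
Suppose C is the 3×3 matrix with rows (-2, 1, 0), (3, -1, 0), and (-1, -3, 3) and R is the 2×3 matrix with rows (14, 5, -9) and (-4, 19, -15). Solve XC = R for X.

X = [[-1, 3, -3], [3, -1, -5]]

C is on the right of X, so right-multiply by C⁻¹: X = RC⁻¹.
det C = -3, so C⁻¹ = [[1, 1, 0], [3, 2, 0], [10/3, 7/3, 1/3]].
X = RC⁻¹ = [[14, 5, -9], [-4, 19, -15]] · [[1, 1, 0], [3, 2, 0], [10/3, 7/3, 1/3]] = [[-1, 3, -3], [3, -1, -5]].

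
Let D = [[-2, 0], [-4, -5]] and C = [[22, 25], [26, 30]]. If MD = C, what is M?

M = [[-1, -5], [-1, -6]]

D is on the right of M, so right-multiply by D⁻¹: M = CD⁻¹.
det D = 10; the adjugate gives D⁻¹ = [[-1/2, 0], [2/5, -1/5]].
M = CD⁻¹ = [[22, 25], [26, 30]] · [[-1/2, 0], [2/5, -1/5]] = [[-1, -5], [-1, -6]].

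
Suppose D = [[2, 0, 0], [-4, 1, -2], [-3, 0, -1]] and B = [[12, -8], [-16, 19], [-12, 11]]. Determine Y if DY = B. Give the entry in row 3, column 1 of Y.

-6

D is on the left of Y, so left-multiply by D⁻¹: Y = D⁻¹B.
det D = -2; the adjugate gives D⁻¹ = [[1/2, 0, 0], [-1, 1, -2], [-3/2, 0, -1]].
Y = D⁻¹B = [[1/2, 0, 0], [-1, 1, -2], [-3/2, 0, -1]] · [[12, -8], [-16, 19], [-12, 11]] = [[6, -4], [-4, 5], [-6, 1]].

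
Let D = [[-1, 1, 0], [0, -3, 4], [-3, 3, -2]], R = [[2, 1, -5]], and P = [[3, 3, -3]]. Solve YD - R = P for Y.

Y = [[1, -3, -2]]

YD = P + R = [[5, 4, -8]].
Since D sits to the right of Y, Y = (P + R)D⁻¹.
det D = -6; the adjugate gives D⁻¹ = [[1, -1/3, -2/3], [2, -1/3, -2/3], [3/2, 0, -1/2]].
Y = (P + R)D⁻¹ = [[1, -3, -2]].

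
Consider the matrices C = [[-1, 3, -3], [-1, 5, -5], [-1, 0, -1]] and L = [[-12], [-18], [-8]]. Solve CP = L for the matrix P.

P = [[3], [2], [5]]

Since C multiplies P on the left, P = C⁻¹L.
C has determinant 2; C⁻¹ = [[-5/2, 3/2, 0], [2, -1, -1], [5/2, -3/2, -1]].
P = C⁻¹L = [[-5/2, 3/2, 0], [2, -1, -1], [5/2, -3/2, -1]] · [[-12], [-18], [-8]] = [[3], [2], [5]].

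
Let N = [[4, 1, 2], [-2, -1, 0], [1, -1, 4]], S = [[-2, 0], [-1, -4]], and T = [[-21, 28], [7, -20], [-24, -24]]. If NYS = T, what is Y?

Y = [[1, -5], [4, 5], [3, 4]]

Y = N⁻¹TS⁻¹ (apply N⁻¹ on the left and S⁻¹ on the right).
N has determinant -2; N⁻¹ = [[2, 3, -1], [-4, -7, 2], [-3/2, -5/2, 1]].
S has determinant 8; S⁻¹ = [[-1/2, 0], [1/8, -1/4]].
N⁻¹T = [[3, 20], [-13, -20], [-10, -16]].
Y = (N⁻¹T)S⁻¹ = [[1, -5], [4, 5], [3, 4]].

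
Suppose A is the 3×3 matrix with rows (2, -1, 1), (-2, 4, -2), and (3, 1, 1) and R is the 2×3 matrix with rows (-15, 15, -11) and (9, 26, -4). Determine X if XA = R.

Right-multiplying both sides by A⁻¹ gives X = RA⁻¹.
det A = 2; the adjugate gives A⁻¹ = [[3, 1, -1], [-2, -1/2, 1], [-7, -5/2, 3]].
X = RA⁻¹ = [[-15, 15, -11], [9, 26, -4]] · [[3, 1, -1], [-2, -1/2, 1], [-7, -5/2, 3]] = [[2, 5, -3], [3, 6, 5]].

X = [[2, 5, -3], [3, 6, 5]]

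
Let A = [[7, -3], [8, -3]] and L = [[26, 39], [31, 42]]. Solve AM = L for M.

M = [[5, 3], [3, -6]]

Since A multiplies M on the left, M = A⁻¹L.
det A = 3; the adjugate gives A⁻¹ = [[-1, 1], [-8/3, 7/3]].
M = A⁻¹L = [[-1, 1], [-8/3, 7/3]] · [[26, 39], [31, 42]] = [[5, 3], [3, -6]].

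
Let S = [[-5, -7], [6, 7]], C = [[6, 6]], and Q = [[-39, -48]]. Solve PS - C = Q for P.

P = [[3, -3]]

PS = Q + C = [[-33, -42]].
Right-multiplying both sides by S⁻¹ gives P = (Q + C)S⁻¹.
det S = 7, so S⁻¹ = [[1, 1], [-6/7, -5/7]].
P = (Q + C)S⁻¹ = [[3, -3]].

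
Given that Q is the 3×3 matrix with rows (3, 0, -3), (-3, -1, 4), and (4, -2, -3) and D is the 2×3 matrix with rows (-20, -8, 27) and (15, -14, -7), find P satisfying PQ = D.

Right-multiplying both sides by Q⁻¹ gives P = DQ⁻¹.
det Q = 3; the adjugate gives Q⁻¹ = [[11/3, 2, -1], [7/3, 1, -1], [10/3, 2, -1]].
P = DQ⁻¹ = [[-20, -8, 27], [15, -14, -7]] · [[11/3, 2, -1], [7/3, 1, -1], [10/3, 2, -1]] = [[-2, 6, 1], [-1, 2, 6]].

P = [[-2, 6, 1], [-1, 2, 6]]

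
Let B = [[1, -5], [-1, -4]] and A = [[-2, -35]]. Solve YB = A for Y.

B is on the right of Y, so right-multiply by B⁻¹: Y = AB⁻¹.
B has determinant -9; B⁻¹ = [[4/9, -5/9], [-1/9, -1/9]].
Y = AB⁻¹ = [[-2, -35]] · [[4/9, -5/9], [-1/9, -1/9]] = [[3, 5]].

Y = [[3, 5]]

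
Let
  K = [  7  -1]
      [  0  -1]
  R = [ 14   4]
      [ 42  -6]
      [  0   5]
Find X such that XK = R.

Right-multiplying both sides by K⁻¹ gives X = RK⁻¹.
K has determinant -7; K⁻¹ = [[1/7, -1/7], [0, -1]].
X = RK⁻¹ = [[14, 4], [42, -6], [0, 5]] · [[1/7, -1/7], [0, -1]] = [[2, -6], [6, 0], [0, -5]].

X = [[2, -6], [6, 0], [0, -5]]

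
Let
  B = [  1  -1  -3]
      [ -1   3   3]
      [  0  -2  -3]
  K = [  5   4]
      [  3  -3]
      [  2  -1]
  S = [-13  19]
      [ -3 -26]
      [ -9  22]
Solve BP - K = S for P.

P = [[3, 5], [-4, -3], [5, -5]]

BP = S + K = [[-8, 23], [0, -29], [-7, 21]].
Left-multiplying both sides by B⁻¹ gives P = B⁻¹(S + K).
B has determinant -6; B⁻¹ = [[1/2, -1/2, -1], [1/2, 1/2, 0], [-1/3, -1/3, -1/3]].
P = B⁻¹(S + K) = [[3, 5], [-4, -3], [5, -5]].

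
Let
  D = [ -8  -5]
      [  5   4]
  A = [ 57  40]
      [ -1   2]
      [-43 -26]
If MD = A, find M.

D is on the right of M, so right-multiply by D⁻¹: M = AD⁻¹.
D has determinant -7; D⁻¹ = [[-4/7, -5/7], [5/7, 8/7]].
M = AD⁻¹ = [[57, 40], [-1, 2], [-43, -26]] · [[-4/7, -5/7], [5/7, 8/7]] = [[-4, 5], [2, 3], [6, 1]].

M = [[-4, 5], [2, 3], [6, 1]]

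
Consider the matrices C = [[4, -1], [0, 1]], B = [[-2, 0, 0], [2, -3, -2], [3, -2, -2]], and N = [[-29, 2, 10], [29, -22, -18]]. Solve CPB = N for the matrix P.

P = [[0, 3, -2], [-3, 4, 5]]

Isolating P: multiply by C⁻¹ from the left and B⁻¹ from the right, so P = C⁻¹NB⁻¹.
det C = 4, so C⁻¹ = [[1/4, 1/4], [0, 1]].
B has determinant -4; B⁻¹ = [[-1/2, 0, 0], [1/2, -1, 1], [-5/4, 1, -3/2]].
C⁻¹N = [[0, -5, -2], [29, -22, -18]].
P = (C⁻¹N)B⁻¹ = [[0, 3, -2], [-3, 4, 5]].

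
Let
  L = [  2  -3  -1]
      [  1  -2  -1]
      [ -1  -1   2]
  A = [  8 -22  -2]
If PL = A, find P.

P = [[3, 5, 3]]

L is on the right of P, so right-multiply by L⁻¹: P = AL⁻¹.
det L = -4; the adjugate gives L⁻¹ = [[5/4, -7/4, -1/4], [1/4, -3/4, -1/4], [3/4, -5/4, 1/4]].
P = AL⁻¹ = [[8, -22, -2]] · [[5/4, -7/4, -1/4], [1/4, -3/4, -1/4], [3/4, -5/4, 1/4]] = [[3, 5, 3]].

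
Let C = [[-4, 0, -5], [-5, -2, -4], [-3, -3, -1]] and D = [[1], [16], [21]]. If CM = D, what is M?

Left-multiplying both sides by C⁻¹ gives M = C⁻¹D.
det C = -5; the adjugate gives C⁻¹ = [[2, -3, 2], [-7/5, 11/5, -9/5], [-9/5, 12/5, -8/5]].
M = C⁻¹D = [[2, -3, 2], [-7/5, 11/5, -9/5], [-9/5, 12/5, -8/5]] · [[1], [16], [21]] = [[-4], [-4], [3]].

M = [[-4], [-4], [3]]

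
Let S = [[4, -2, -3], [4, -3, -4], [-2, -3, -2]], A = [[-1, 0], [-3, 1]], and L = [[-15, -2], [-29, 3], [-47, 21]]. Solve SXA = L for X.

Isolating X: multiply by S⁻¹ from the left and A⁻¹ from the right, so X = S⁻¹LA⁻¹.
S has determinant -2; S⁻¹ = [[3, -5/2, 1/2], [-8, 7, -2], [9, -8, 2]].
det A = -1, so A⁻¹ = [[-1, 0], [-3, 1]].
S⁻¹L = [[4, -3], [11, -5], [3, 0]].
X = (S⁻¹L)A⁻¹ = [[5, -3], [4, -5], [-3, 0]].

X = [[5, -3], [4, -5], [-3, 0]]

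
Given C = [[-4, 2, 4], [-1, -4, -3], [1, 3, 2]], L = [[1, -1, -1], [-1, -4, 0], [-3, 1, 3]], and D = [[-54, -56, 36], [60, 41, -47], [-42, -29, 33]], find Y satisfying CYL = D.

Y = C⁻¹DL⁻¹ (apply C⁻¹ on the left and L⁻¹ on the right).
det C = -2; the adjugate gives C⁻¹ = [[-1/2, -4, -5], [1/2, 6, 8], [-1/2, -7, -9]].
det L = -2; the adjugate gives L⁻¹ = [[6, -1, 2], [-3/2, 0, -1/2], [13/2, -1, 5/2]].
C⁻¹D = [[-3, 9, 5], [-3, -14, 0], [-15, 2, 14]].
Y = (C⁻¹D)L⁻¹ = [[1, -2, 2], [3, 3, 1], [-2, 1, 4]].

Y = [[1, -2, 2], [3, 3, 1], [-2, 1, 4]]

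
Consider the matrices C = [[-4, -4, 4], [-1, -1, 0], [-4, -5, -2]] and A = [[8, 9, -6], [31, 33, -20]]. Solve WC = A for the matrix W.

W = [[-2, 4, -1], [-6, 1, -2]]

Since C sits to the right of W, W = AC⁻¹.
C has determinant 4; C⁻¹ = [[1/2, -7, 1], [-1/2, 6, -1], [1/4, -1, 0]].
W = AC⁻¹ = [[8, 9, -6], [31, 33, -20]] · [[1/2, -7, 1], [-1/2, 6, -1], [1/4, -1, 0]] = [[-2, 4, -1], [-6, 1, -2]].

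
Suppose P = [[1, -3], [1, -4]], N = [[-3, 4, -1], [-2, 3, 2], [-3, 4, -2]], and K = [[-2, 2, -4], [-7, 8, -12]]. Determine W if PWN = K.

Left-multiply by P⁻¹ and right-multiply by N⁻¹: W = P⁻¹KN⁻¹.
det P = -1; the adjugate gives P⁻¹ = [[4, -3], [1, -1]].
det N = 1, so N⁻¹ = [[-14, 4, 11], [-10, 3, 8], [1, 0, -1]].
P⁻¹K = [[13, -16, 20], [5, -6, 8]].
W = (P⁻¹K)N⁻¹ = [[-2, 4, -5], [-2, 2, -1]].

W = [[-2, 4, -5], [-2, 2, -1]]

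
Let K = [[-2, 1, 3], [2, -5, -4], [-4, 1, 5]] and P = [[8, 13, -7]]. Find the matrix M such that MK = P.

Right-multiplying both sides by K⁻¹ gives M = PK⁻¹.
K has determinant -6; K⁻¹ = [[7/2, 1/3, -11/6], [-1, -1/3, 1/3], [3, 1/3, -4/3]].
M = PK⁻¹ = [[8, 13, -7]] · [[7/2, 1/3, -11/6], [-1, -1/3, 1/3], [3, 1/3, -4/3]] = [[-6, -4, -1]].

M = [[-6, -4, -1]]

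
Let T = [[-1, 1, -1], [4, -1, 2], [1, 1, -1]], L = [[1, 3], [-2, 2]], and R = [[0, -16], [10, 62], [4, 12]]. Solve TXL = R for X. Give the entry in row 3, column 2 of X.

Left-multiply by T⁻¹ and right-multiply by L⁻¹: X = T⁻¹RL⁻¹.
det T = 2; the adjugate gives T⁻¹ = [[-1/2, 0, 1/2], [3, 1, -1], [5/2, 1, -3/2]].
det L = 8; the adjugate gives L⁻¹ = [[1/4, -3/8], [1/4, 1/8]].
T⁻¹R = [[2, 14], [6, 2], [4, 4]].
X = (T⁻¹R)L⁻¹ = [[4, 1], [2, -2], [2, -1]].

-1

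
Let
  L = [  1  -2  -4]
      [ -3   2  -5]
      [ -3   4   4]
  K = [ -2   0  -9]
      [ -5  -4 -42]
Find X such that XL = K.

X = [[1, 1, 0], [-2, 6, -5]]

Since L sits to the right of X, X = KL⁻¹.
det L = -2; the adjugate gives L⁻¹ = [[-14, 4, -9], [-27/2, 4, -17/2], [3, -1, 2]].
X = KL⁻¹ = [[-2, 0, -9], [-5, -4, -42]] · [[-14, 4, -9], [-27/2, 4, -17/2], [3, -1, 2]] = [[1, 1, 0], [-2, 6, -5]].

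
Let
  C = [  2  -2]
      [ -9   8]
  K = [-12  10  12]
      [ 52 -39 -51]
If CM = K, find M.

M = [[-4, -1, 3], [2, -6, -3]]

Left-multiplying both sides by C⁻¹ gives M = C⁻¹K.
det C = -2, so C⁻¹ = [[-4, -1], [-9/2, -1]].
M = C⁻¹K = [[-4, -1], [-9/2, -1]] · [[-12, 10, 12], [52, -39, -51]] = [[-4, -1, 3], [2, -6, -3]].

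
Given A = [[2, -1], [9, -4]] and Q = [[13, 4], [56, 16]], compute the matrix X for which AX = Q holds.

Since A multiplies X on the left, X = A⁻¹Q.
A has determinant 1; A⁻¹ = [[-4, 1], [-9, 2]].
X = A⁻¹Q = [[-4, 1], [-9, 2]] · [[13, 4], [56, 16]] = [[4, 0], [-5, -4]].

X = [[4, 0], [-5, -4]]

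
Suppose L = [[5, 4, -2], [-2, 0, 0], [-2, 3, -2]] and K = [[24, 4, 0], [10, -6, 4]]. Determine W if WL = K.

Right-multiplying both sides by L⁻¹ gives W = KL⁻¹.
det L = -4, so L⁻¹ = [[0, -1/2, 0], [1, 7/2, -1], [3/2, 23/4, -2]].
W = KL⁻¹ = [[24, 4, 0], [10, -6, 4]] · [[0, -1/2, 0], [1, 7/2, -1], [3/2, 23/4, -2]] = [[4, 2, -4], [0, -3, -2]].

W = [[4, 2, -4], [0, -3, -2]]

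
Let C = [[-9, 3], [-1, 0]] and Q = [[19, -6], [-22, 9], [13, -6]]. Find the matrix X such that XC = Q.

X = [[-2, -1], [3, -5], [-2, 5]]

Right-multiplying both sides by C⁻¹ gives X = QC⁻¹.
det C = 3, so C⁻¹ = [[0, -1], [1/3, -3]].
X = QC⁻¹ = [[19, -6], [-22, 9], [13, -6]] · [[0, -1], [1/3, -3]] = [[-2, -1], [3, -5], [-2, 5]].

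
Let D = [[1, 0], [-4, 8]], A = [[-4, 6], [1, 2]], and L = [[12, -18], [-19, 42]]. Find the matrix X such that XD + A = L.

XD = L − A = [[16, -24], [-20, 40]].
Since D sits to the right of X, X = (L − A)D⁻¹.
D has determinant 8; D⁻¹ = [[1, 0], [1/2, 1/8]].
X = (L − A)D⁻¹ = [[4, -3], [0, 5]].

X = [[4, -3], [0, 5]]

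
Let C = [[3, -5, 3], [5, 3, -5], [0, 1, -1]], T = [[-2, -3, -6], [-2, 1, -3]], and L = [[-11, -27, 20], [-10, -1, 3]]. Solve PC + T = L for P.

P = [[2, -3, -5], [-1, -1, -4]]

PC = L − T = [[-9, -24, 26], [-8, -2, 6]].
Since C sits to the right of P, P = (L − T)C⁻¹.
C has determinant -4; C⁻¹ = [[-1/2, 1/2, -4], [-5/4, 3/4, -15/2], [-5/4, 3/4, -17/2]].
P = (L − T)C⁻¹ = [[2, -3, -5], [-1, -1, -4]].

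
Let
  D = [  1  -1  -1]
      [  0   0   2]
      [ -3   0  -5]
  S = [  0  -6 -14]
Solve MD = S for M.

Since D sits to the right of M, M = SD⁻¹.
det D = 6, so D⁻¹ = [[0, -5/6, -1/3], [-1, -4/3, -1/3], [0, 1/2, 0]].
M = SD⁻¹ = [[0, -6, -14]] · [[0, -5/6, -1/3], [-1, -4/3, -1/3], [0, 1/2, 0]] = [[6, 1, 2]].

M = [[6, 1, 2]]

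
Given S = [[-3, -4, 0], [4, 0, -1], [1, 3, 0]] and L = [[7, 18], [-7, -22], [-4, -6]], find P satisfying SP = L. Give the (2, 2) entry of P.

0

Since S multiplies P on the left, P = S⁻¹L.
det S = -5; the adjugate gives S⁻¹ = [[-3/5, 0, -4/5], [1/5, 0, 3/5], [-12/5, -1, -16/5]].
P = S⁻¹L = [[-3/5, 0, -4/5], [1/5, 0, 3/5], [-12/5, -1, -16/5]] · [[7, 18], [-7, -22], [-4, -6]] = [[-1, -6], [-1, 0], [3, -2]].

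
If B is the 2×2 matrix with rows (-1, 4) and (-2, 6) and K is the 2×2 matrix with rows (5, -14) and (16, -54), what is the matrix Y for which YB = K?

B is on the right of Y, so right-multiply by B⁻¹: Y = KB⁻¹.
det B = 2; the adjugate gives B⁻¹ = [[3, -2], [1, -1/2]].
Y = KB⁻¹ = [[5, -14], [16, -54]] · [[3, -2], [1, -1/2]] = [[1, -3], [-6, -5]].

Y = [[1, -3], [-6, -5]]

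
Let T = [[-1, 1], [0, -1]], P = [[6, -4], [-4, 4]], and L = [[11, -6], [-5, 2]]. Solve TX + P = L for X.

X = [[-4, 4], [1, 2]]

TX = L − P = [[5, -2], [-1, -2]].
Since T multiplies X on the left, X = T⁻¹(L − P).
T has determinant 1; T⁻¹ = [[-1, -1], [0, -1]].
X = T⁻¹(L − P) = [[-4, 4], [1, 2]].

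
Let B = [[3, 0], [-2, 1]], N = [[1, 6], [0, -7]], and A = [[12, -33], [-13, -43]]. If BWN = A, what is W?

W = [[4, 5], [-5, 5]]

Isolating W: multiply by B⁻¹ from the left and N⁻¹ from the right, so W = B⁻¹AN⁻¹.
det B = 3, so B⁻¹ = [[1/3, 0], [2/3, 1]].
det N = -7, so N⁻¹ = [[1, 6/7], [0, -1/7]].
B⁻¹A = [[4, -11], [-5, -65]].
W = (B⁻¹A)N⁻¹ = [[4, 5], [-5, 5]].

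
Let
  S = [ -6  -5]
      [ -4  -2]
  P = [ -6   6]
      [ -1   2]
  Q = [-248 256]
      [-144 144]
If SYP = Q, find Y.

Y = S⁻¹QP⁻¹ (apply S⁻¹ on the left and P⁻¹ on the right).
det S = -8; the adjugate gives S⁻¹ = [[1/4, -5/8], [-1/2, 3/4]].
det P = -6, so P⁻¹ = [[-1/3, 1], [-1/6, 1]].
S⁻¹Q = [[28, -26], [16, -20]].
Y = (S⁻¹Q)P⁻¹ = [[-5, 2], [-2, -4]].

Y = [[-5, 2], [-2, -4]]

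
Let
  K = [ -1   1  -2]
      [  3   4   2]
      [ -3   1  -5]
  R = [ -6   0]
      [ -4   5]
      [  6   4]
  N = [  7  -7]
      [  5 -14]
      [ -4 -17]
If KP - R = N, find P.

P = [[1, -3], [0, -2], [-1, 4]]

KP = N + R = [[1, -7], [1, -9], [2, -13]].
Left-multiplying both sides by K⁻¹ gives P = K⁻¹(N + R).
det K = 1, so K⁻¹ = [[-22, 3, 10], [9, -1, -4], [15, -2, -7]].
P = K⁻¹(N + R) = [[1, -3], [0, -2], [-1, 4]].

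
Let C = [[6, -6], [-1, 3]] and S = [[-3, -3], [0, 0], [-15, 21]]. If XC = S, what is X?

C is on the right of X, so right-multiply by C⁻¹: X = SC⁻¹.
det C = 12, so C⁻¹ = [[1/4, 1/2], [1/12, 1/2]].
X = SC⁻¹ = [[-3, -3], [0, 0], [-15, 21]] · [[1/4, 1/2], [1/12, 1/2]] = [[-1, -3], [0, 0], [-2, 3]].

X = [[-1, -3], [0, 0], [-2, 3]]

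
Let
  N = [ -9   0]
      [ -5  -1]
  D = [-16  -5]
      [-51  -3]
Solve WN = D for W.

W = [[-1, 5], [4, 3]]

Right-multiplying both sides by N⁻¹ gives W = DN⁻¹.
N has determinant 9; N⁻¹ = [[-1/9, 0], [5/9, -1]].
W = DN⁻¹ = [[-16, -5], [-51, -3]] · [[-1/9, 0], [5/9, -1]] = [[-1, 5], [4, 3]].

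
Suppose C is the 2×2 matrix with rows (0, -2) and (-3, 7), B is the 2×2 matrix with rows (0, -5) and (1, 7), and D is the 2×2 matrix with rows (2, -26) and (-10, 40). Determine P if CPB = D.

Isolating P: multiply by C⁻¹ from the left and B⁻¹ from the right, so P = C⁻¹DB⁻¹.
det C = -6; the adjugate gives C⁻¹ = [[-7/6, -1/3], [-1/2, 0]].
det B = 5, so B⁻¹ = [[7/5, 1], [-1/5, 0]].
C⁻¹D = [[1, 17], [-1, 13]].
P = (C⁻¹D)B⁻¹ = [[-2, 1], [-4, -1]].

P = [[-2, 1], [-4, -1]]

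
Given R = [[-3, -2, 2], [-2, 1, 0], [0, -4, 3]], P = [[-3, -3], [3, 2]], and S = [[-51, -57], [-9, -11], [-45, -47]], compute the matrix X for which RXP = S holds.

X = [[-5, -2], [-5, -2], [-1, -2]]

X = R⁻¹SP⁻¹ (apply R⁻¹ on the left and P⁻¹ on the right).
det R = -5, so R⁻¹ = [[-3/5, 2/5, 2/5], [-6/5, 9/5, 4/5], [-8/5, 12/5, 7/5]].
det P = 3, so P⁻¹ = [[2/3, 1], [-1, -1]].
R⁻¹S = [[9, 11], [9, 11], [-3, -1]].
X = (R⁻¹S)P⁻¹ = [[-5, -2], [-5, -2], [-1, -2]].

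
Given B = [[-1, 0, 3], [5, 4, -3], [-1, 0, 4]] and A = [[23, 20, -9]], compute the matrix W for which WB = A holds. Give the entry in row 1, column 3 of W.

Right-multiplying both sides by B⁻¹ gives W = AB⁻¹.
det B = -4, so B⁻¹ = [[-4, 0, 3], [17/4, 1/4, -3], [-1, 0, 1]].
W = AB⁻¹ = [[23, 20, -9]] · [[-4, 0, 3], [17/4, 1/4, -3], [-1, 0, 1]] = [[2, 5, 0]].

0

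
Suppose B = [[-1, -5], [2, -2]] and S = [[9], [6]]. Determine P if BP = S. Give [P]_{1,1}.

B is on the left of P, so left-multiply by B⁻¹: P = B⁻¹S.
B has determinant 12; B⁻¹ = [[-1/6, 5/12], [-1/6, -1/12]].
P = B⁻¹S = [[-1/6, 5/12], [-1/6, -1/12]] · [[9], [6]] = [[1], [-2]].

1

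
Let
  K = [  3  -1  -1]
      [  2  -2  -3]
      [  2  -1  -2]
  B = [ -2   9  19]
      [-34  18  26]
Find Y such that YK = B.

K is on the right of Y, so right-multiply by K⁻¹: Y = BK⁻¹.
det K = 3, so K⁻¹ = [[1/3, -1/3, 1/3], [-2/3, -4/3, 7/3], [2/3, 1/3, -4/3]].
Y = BK⁻¹ = [[-2, 9, 19], [-34, 18, 26]] · [[1/3, -1/3, 1/3], [-2/3, -4/3, 7/3], [2/3, 1/3, -4/3]] = [[6, -5, -5], [-6, -4, -4]].

Y = [[6, -5, -5], [-6, -4, -4]]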